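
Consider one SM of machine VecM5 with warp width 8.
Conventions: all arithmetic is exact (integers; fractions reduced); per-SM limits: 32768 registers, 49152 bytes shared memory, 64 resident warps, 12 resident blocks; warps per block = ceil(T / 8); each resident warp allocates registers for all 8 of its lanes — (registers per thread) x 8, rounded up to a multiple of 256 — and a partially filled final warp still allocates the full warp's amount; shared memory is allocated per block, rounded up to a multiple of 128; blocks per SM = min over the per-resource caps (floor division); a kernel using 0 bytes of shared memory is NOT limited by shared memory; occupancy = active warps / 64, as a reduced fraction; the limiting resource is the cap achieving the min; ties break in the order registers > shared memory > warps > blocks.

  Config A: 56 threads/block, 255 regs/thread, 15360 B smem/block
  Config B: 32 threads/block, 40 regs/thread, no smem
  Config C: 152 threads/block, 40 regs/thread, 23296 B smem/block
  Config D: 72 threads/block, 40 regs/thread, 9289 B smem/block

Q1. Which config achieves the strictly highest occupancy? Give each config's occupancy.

occupancies: A 7/32, B 3/4, C 19/32, D 45/64

Answer: B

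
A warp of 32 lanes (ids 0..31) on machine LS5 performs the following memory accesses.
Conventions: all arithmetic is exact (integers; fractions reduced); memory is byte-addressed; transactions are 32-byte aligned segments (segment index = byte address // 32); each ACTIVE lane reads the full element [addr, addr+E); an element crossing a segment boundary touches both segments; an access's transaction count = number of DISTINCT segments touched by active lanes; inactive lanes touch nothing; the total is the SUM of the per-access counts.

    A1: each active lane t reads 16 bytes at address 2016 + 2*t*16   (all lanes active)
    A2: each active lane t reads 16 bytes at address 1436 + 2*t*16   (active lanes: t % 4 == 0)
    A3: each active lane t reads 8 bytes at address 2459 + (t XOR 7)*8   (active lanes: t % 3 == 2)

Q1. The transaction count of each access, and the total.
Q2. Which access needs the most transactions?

A1: 32 transactions
A2: 16 transactions
A3: 8 transactions

Answer: 32,16,8; total 56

Answer: A1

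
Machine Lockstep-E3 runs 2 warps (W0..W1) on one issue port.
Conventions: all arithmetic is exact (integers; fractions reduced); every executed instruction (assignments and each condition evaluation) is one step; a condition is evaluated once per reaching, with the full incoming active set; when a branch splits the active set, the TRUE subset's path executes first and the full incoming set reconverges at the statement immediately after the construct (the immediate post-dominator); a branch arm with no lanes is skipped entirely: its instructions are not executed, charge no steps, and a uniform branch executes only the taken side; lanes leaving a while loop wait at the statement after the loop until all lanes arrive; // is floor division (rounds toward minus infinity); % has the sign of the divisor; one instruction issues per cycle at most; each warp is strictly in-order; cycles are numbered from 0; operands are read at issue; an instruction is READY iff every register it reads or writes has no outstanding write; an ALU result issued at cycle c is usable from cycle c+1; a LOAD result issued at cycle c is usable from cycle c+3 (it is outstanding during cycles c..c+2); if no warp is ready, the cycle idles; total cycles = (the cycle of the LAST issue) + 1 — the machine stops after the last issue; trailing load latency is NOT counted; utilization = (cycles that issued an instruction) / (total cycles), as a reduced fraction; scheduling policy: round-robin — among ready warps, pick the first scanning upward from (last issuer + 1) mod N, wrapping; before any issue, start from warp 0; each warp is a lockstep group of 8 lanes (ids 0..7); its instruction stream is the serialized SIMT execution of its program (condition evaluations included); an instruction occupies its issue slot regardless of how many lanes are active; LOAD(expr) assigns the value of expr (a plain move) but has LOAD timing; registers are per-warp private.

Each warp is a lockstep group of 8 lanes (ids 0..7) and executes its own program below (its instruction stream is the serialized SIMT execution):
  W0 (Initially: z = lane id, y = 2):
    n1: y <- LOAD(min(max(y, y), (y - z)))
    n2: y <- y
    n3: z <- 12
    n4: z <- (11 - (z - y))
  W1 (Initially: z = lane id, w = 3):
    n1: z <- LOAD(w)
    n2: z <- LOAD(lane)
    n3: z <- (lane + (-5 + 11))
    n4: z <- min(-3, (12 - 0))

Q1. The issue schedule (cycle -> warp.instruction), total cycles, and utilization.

cycle 0: W0.I0
cycle 1: W1.I0
cycle 2: idle
cycle 3: W0.I1
cycle 4: W1.I1
cycle 5: W0.I2
cycle 6: W0.I3
cycle 7: W1.I2
cycle 8: W1.I3

Answer: 9 cycles, utilization 8/9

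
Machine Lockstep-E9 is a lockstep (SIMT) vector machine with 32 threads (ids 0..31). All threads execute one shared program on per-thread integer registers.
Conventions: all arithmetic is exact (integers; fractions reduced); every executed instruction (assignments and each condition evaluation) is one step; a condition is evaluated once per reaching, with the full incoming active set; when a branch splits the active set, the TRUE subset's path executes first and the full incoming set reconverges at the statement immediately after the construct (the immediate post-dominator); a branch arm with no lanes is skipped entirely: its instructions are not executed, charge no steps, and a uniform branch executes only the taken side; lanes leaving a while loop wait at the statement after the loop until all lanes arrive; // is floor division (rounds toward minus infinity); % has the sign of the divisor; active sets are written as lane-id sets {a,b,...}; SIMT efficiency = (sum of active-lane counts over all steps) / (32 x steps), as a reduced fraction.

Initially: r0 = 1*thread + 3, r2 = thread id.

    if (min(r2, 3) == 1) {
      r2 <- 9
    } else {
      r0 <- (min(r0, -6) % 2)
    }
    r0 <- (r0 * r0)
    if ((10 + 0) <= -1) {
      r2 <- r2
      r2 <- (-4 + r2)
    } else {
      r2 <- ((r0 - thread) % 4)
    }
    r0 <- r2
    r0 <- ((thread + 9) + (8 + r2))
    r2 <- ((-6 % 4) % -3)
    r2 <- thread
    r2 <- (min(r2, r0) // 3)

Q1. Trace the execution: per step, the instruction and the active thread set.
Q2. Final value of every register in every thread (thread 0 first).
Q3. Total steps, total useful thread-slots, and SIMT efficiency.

step 0: eval (min(r2, 3) == 1)       {0,1,2,3,4,5,6,7,8,9,10,11,12,13,14,15,16,17,18,19,20,21,22,23,24,25,26,27,28,29,30,31}
step 1: r2 <- 9                      {1}
step 2: r0 <- (min(r0, -6) % 2)      {0,2,3,4,5,6,7,8,9,10,11,12,13,14,15,16,17,18,19,20,21,22,23,24,25,26,27,28,29,30,31}
step 3: r0 <- (r0 * r0)              {0,1,2,3,4,5,6,7,8,9,10,11,12,13,14,15,16,17,18,19,20,21,22,23,24,25,26,27,28,29,30,31}
step 4: eval ((10 + 0) <= -1)        {0,1,2,3,4,5,6,7,8,9,10,11,12,13,14,15,16,17,18,19,20,21,22,23,24,25,26,27,28,29,30,31}
step 5: r2 <- ((r0 - thread) % 4)    {0,1,2,3,4,5,6,7,8,9,10,11,12,13,14,15,16,17,18,19,20,21,22,23,24,25,26,27,28,29,30,31}
step 6: r0 <- r2                     {0,1,2,3,4,5,6,7,8,9,10,11,12,13,14,15,16,17,18,19,20,21,22,23,24,25,26,27,28,29,30,31}
step 7: r0 <- ((thread + 9) + (8 + r2)) {0,1,2,3,4,5,6,7,8,9,10,11,12,13,14,15,16,17,18,19,20,21,22,23,24,25,26,27,28,29,30,31}
step 8: r2 <- ((-6 % 4) % -3)        {0,1,2,3,4,5,6,7,8,9,10,11,12,13,14,15,16,17,18,19,20,21,22,23,24,25,26,27,28,29,30,31}
step 9: r2 <- thread                 {0,1,2,3,4,5,6,7,8,9,10,11,12,13,14,15,16,17,18,19,20,21,22,23,24,25,26,27,28,29,30,31}
step 10: r2 <- (min(r2, r0) // 3)     {0,1,2,3,4,5,6,7,8,9,10,11,12,13,14,15,16,17,18,19,20,21,22,23,24,25,26,27,28,29,30,31}

Answer: 11 steps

r0: 17,21,21,21,21,25,25,25,25,29,29,29,29,33,33,33,33,37,37,37,37,41,41,41,41,45,45,45,45,49,49,49
r2: 0,0,0,1,1,1,2,2,2,3,3,3,4,4,4,5,5,5,6,6,6,7,7,7,8,8,8,9,9,9,10,10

steps = 11; useful = 320; efficiency = 320/352 = 10/11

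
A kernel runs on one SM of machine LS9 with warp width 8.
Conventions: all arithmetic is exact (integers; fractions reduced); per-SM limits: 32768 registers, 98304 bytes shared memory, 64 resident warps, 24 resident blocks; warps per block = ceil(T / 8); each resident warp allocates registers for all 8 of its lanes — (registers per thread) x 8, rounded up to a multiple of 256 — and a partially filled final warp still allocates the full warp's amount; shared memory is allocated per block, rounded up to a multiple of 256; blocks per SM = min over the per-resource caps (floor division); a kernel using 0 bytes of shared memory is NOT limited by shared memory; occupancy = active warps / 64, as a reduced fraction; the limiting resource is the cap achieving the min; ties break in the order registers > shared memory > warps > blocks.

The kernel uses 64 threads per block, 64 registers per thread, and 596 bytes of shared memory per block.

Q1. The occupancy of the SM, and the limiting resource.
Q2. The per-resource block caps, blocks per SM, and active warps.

Answer: occupancy 1, limited by registers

registers: 8 blocks
shared memory: 128 blocks
warps: 8 blocks
blocks: 24 blocks

Answer: 8 blocks, 64 active warps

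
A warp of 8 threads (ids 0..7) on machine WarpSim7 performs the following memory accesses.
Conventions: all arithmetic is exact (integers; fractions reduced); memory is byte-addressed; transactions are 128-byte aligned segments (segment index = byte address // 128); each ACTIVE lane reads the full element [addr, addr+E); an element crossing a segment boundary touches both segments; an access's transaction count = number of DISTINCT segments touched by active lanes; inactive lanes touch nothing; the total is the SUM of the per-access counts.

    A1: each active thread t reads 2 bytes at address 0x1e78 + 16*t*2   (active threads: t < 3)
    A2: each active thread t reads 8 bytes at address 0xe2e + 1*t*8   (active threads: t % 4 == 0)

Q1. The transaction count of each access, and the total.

A1: 2 transactions
A2: 1 transaction

Answer: 2,1; total 3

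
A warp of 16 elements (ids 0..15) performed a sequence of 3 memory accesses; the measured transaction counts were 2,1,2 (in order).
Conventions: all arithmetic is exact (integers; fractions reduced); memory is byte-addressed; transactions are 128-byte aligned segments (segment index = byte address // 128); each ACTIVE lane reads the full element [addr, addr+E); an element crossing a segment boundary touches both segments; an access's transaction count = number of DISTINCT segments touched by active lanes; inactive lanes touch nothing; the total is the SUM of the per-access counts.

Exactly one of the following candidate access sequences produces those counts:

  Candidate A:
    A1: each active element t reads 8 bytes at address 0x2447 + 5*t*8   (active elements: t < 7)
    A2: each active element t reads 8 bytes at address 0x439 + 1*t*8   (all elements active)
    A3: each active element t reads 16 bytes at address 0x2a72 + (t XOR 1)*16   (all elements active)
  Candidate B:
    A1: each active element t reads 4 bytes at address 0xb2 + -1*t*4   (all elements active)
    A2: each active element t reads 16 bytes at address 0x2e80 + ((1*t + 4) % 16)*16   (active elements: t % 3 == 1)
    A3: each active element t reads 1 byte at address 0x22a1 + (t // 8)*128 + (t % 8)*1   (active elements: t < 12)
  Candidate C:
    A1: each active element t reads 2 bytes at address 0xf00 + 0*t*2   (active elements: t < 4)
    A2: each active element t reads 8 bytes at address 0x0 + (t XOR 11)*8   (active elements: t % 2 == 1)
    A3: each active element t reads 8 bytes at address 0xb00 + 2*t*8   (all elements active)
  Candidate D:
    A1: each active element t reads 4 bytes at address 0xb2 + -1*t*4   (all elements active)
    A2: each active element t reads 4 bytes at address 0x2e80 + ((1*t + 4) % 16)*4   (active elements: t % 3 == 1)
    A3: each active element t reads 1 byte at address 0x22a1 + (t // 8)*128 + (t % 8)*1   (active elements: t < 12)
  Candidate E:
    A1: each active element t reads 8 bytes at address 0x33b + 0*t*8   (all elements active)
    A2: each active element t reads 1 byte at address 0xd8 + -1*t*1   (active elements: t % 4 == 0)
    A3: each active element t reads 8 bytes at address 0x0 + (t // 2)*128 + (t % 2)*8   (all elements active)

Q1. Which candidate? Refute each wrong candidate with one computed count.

A: A1 gives 3 transactions, not 2
B: A2 gives 2 transactions, not 1
C: A1 gives 1 transaction, not 2
E: A1 gives 1 transaction, not 2
D: all counts match (2,1,2)

Answer: D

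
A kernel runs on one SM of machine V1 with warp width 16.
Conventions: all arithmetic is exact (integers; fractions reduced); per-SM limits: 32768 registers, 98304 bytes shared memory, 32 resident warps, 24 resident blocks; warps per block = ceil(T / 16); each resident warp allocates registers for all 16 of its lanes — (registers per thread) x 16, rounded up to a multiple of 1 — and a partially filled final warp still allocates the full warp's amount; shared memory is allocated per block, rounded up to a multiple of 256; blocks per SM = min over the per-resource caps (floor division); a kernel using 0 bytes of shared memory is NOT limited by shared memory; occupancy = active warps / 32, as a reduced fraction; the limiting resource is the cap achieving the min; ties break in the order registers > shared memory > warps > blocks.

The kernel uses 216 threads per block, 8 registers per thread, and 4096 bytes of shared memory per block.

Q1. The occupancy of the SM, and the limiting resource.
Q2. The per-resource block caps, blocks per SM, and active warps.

Answer: occupancy 7/8, limited by warps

registers: 18 blocks
shared memory: 24 blocks
warps: 2 blocks
blocks: 24 blocks

Answer: 2 blocks, 28 active warps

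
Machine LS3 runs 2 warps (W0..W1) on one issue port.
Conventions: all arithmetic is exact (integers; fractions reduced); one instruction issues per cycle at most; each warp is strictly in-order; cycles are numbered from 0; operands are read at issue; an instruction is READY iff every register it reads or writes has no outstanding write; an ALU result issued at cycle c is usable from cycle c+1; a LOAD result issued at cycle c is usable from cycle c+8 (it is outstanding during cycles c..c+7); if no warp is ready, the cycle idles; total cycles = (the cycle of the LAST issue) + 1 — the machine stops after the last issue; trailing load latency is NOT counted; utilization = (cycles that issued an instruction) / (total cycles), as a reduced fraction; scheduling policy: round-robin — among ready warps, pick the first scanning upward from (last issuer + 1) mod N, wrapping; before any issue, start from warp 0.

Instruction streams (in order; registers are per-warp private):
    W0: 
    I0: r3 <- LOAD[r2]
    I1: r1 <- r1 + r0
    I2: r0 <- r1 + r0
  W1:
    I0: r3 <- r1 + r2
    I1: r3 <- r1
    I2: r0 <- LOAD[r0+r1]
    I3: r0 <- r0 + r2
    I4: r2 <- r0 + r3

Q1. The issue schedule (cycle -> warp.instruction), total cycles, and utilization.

cycle 0: W0.I0
cycle 1: W1.I0
cycle 2: W0.I1
cycle 3: W1.I1
cycle 4: W0.I2
cycle 5: W1.I2
cycle 6: idle
cycle 7: idle
cycle 8: idle
cycle 9: idle
cycle 10: idle
cycle 11: idle
cycle 12: idle
cycle 13: W1.I3
cycle 14: W1.I4

Answer: 15 cycles, utilization 8/15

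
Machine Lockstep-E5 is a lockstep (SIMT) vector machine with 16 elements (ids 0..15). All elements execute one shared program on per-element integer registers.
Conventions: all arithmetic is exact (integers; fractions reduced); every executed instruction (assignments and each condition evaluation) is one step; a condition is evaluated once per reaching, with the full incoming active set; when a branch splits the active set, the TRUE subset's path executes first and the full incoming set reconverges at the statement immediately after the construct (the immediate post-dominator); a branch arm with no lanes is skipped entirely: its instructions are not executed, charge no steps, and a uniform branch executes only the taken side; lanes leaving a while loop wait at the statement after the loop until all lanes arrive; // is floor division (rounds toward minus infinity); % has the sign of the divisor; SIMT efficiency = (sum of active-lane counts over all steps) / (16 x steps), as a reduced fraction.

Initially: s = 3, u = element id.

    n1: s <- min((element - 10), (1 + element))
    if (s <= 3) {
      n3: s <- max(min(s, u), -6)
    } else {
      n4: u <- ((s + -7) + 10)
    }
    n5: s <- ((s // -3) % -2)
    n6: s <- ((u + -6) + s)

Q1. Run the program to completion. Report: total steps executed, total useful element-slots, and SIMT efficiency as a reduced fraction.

Answer: 6 steps, 80 useful, 5/6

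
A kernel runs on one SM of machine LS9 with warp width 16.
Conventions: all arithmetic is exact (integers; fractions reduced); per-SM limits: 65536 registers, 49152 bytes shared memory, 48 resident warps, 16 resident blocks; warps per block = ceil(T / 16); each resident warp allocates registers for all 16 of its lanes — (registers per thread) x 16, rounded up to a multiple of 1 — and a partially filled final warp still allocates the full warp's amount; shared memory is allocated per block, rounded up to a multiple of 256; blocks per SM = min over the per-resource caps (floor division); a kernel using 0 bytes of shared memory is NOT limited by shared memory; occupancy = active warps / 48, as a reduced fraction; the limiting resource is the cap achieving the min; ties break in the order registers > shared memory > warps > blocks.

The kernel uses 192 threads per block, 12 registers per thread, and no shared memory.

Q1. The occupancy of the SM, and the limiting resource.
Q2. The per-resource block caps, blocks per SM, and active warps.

Answer: occupancy 1, limited by warps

registers: 28 blocks
shared memory: no limit (kernel uses none)
warps: 4 blocks
blocks: 16 blocks

Answer: 4 blocks, 48 active warps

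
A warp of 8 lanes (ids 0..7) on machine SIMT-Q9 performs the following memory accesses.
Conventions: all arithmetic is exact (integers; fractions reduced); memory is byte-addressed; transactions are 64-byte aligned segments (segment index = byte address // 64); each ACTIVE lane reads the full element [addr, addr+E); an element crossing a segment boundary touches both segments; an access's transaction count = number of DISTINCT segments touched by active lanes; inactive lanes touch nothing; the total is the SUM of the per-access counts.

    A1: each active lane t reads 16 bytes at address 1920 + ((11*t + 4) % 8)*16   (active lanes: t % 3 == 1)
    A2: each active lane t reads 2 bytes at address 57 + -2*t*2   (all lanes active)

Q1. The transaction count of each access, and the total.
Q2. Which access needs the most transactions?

A1: 2 transactions
A2: 1 transaction

Answer: 2,1; total 3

Answer: A1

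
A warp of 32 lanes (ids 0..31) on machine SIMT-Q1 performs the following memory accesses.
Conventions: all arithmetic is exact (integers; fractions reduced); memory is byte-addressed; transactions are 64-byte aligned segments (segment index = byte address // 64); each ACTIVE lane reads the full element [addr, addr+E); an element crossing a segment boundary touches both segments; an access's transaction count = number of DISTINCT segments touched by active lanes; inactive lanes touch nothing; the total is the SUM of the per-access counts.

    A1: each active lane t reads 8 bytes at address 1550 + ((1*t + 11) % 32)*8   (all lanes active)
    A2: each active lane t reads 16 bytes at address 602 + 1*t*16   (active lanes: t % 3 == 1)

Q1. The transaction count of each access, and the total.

A1: 5 transactions
A2: 9 transactions

Answer: 5,9; total 14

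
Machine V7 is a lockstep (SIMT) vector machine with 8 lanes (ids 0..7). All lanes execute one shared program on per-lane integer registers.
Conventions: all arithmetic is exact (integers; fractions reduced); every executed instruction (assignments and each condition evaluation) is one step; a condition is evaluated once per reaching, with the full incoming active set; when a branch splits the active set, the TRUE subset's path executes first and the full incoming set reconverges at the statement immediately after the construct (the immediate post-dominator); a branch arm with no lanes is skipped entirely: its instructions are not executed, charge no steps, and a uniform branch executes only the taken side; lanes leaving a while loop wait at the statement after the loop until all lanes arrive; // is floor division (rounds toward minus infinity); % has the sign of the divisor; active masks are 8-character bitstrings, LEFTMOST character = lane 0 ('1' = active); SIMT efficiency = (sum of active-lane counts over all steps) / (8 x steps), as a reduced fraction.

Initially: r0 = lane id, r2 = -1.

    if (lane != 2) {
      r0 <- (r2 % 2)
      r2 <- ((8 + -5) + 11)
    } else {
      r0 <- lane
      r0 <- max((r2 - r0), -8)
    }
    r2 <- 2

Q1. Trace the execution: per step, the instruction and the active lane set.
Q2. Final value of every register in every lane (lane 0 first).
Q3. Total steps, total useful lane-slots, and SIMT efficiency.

step 0: eval (lane != 2)             11111111
step 1: r0 <- (r2 % 2)               11011111
step 2: r2 <- ((8 + -5) + 11)        11011111
step 3: r0 <- lane                   00100000
step 4: r0 <- max((r2 - r0), -8)     00100000
step 5: r2 <- 2                      11111111

Answer: 6 steps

r0: 1,1,-3,1,1,1,1,1
r2: 2,2,2,2,2,2,2,2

steps = 6; useful = 32; efficiency = 32/48 = 2/3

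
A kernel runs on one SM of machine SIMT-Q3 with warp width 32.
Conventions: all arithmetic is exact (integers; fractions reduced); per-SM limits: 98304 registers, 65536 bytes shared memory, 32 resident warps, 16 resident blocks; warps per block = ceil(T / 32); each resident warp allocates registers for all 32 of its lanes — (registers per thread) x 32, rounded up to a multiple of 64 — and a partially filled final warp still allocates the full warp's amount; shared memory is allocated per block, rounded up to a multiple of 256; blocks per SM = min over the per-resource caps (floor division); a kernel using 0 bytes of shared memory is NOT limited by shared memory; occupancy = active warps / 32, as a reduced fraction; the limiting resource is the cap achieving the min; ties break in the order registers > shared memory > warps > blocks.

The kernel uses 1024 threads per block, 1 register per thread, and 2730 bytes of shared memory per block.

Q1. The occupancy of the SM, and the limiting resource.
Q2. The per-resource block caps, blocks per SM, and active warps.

Answer: occupancy 1, limited by warps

registers: 48 blocks
shared memory: 23 blocks
warps: 1 block
blocks: 16 blocks

Answer: 1 block, 32 active warps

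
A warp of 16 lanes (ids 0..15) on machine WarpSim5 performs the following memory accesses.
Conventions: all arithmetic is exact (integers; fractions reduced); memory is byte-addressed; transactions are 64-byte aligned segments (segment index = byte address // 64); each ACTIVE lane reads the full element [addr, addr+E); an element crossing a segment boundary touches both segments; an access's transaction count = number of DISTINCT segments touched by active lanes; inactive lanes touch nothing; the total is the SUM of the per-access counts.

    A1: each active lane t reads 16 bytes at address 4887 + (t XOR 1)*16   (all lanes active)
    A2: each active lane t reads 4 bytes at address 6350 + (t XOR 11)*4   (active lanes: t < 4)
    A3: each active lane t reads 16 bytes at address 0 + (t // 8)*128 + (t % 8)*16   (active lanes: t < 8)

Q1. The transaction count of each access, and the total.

A1: 5 transactions
A2: 1 transaction
A3: 2 transactions

Answer: 5,1,2; total 8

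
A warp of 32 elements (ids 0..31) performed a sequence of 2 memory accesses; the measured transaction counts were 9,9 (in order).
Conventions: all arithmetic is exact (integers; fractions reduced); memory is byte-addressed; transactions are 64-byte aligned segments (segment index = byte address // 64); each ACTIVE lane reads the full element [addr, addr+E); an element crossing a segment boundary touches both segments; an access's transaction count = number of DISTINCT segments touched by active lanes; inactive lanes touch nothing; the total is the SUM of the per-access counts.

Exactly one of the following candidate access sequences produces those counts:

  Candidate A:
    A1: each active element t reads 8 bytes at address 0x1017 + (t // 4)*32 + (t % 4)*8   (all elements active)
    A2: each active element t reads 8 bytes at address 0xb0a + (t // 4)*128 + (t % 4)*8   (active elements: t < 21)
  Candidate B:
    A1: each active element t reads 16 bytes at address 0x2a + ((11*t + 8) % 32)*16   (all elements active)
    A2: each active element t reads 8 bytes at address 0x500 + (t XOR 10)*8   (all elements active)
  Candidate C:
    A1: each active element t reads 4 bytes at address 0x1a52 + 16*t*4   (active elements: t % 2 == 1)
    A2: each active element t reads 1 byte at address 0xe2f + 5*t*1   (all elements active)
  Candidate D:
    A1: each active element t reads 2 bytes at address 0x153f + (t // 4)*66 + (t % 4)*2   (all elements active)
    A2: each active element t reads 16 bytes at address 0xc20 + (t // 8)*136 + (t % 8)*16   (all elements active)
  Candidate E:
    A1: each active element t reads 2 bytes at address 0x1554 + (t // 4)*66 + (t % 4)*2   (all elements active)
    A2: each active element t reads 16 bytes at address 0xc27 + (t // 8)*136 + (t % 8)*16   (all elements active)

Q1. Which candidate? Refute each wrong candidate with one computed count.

A: A1 gives 5 transactions, not 9
B: A2 gives 4 transactions, not 9
C: A1 gives 16 transactions, not 9
E: A1 gives 8 transactions, not 9
D: all counts match (9,9)

Answer: D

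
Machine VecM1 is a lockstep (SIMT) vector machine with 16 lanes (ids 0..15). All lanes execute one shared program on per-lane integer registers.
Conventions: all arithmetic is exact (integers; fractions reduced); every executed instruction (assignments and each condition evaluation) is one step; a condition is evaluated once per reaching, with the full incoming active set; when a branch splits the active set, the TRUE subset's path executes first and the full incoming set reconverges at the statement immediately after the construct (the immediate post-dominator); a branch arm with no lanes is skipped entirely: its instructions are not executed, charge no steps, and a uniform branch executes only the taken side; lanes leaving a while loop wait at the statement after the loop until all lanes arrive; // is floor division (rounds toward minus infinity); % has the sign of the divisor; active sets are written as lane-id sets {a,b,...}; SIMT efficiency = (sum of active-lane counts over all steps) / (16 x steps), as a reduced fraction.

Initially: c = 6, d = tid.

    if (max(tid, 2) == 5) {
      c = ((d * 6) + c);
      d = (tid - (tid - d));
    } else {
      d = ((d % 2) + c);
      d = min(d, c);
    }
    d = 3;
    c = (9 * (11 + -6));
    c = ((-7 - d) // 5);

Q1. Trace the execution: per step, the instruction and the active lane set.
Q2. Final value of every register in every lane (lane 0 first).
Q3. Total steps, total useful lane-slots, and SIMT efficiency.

step 0: eval (max(tid, 2) == 5)      {0,1,2,3,4,5,6,7,8,9,10,11,12,13,14,15}
step 1: c <- ((d * 6) + c)           {5}
step 2: d <- (tid - (tid - d))       {5}
step 3: d <- ((d % 2) + c)           {0,1,2,3,4,6,7,8,9,10,11,12,13,14,15}
step 4: d <- min(d, c)               {0,1,2,3,4,6,7,8,9,10,11,12,13,14,15}
step 5: d <- 3                       {0,1,2,3,4,5,6,7,8,9,10,11,12,13,14,15}
step 6: c <- (9 * (11 + -6))         {0,1,2,3,4,5,6,7,8,9,10,11,12,13,14,15}
step 7: c <- ((-7 - d) // 5)         {0,1,2,3,4,5,6,7,8,9,10,11,12,13,14,15}

Answer: 8 steps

c: -2,-2,-2,-2,-2,-2,-2,-2,-2,-2,-2,-2,-2,-2,-2,-2
d: 3,3,3,3,3,3,3,3,3,3,3,3,3,3,3,3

steps = 8; useful = 96; efficiency = 96/128 = 3/4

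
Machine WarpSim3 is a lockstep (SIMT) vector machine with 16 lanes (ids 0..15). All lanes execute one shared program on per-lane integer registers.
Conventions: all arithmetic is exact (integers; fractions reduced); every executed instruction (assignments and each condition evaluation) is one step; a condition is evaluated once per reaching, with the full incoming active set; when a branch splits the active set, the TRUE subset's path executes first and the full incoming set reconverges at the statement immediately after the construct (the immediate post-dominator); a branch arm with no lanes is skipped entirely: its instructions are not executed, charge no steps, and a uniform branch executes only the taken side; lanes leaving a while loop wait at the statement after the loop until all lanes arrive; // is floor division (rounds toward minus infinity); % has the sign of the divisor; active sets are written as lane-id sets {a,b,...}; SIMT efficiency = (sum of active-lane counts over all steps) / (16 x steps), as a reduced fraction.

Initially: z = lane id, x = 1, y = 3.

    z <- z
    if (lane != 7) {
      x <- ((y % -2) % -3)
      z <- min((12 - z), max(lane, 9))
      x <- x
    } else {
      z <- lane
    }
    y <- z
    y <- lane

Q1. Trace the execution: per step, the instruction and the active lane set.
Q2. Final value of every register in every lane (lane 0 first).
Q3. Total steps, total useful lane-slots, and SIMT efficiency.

step 0: z <- z                       {0,1,2,3,4,5,6,7,8,9,10,11,12,13,14,15}
step 1: eval (lane != 7)             {0,1,2,3,4,5,6,7,8,9,10,11,12,13,14,15}
step 2: x <- ((y % -2) % -3)         {0,1,2,3,4,5,6,8,9,10,11,12,13,14,15}
step 3: z <- min((12 - z), max(lane, 9)) {0,1,2,3,4,5,6,8,9,10,11,12,13,14,15}
step 4: x <- x                       {0,1,2,3,4,5,6,8,9,10,11,12,13,14,15}
step 5: z <- lane                    {7}
step 6: y <- z                       {0,1,2,3,4,5,6,7,8,9,10,11,12,13,14,15}
step 7: y <- lane                    {0,1,2,3,4,5,6,7,8,9,10,11,12,13,14,15}

Answer: 8 steps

z: 9,9,9,9,8,7,6,7,4,3,2,1,0,-1,-2,-3
x: -1,-1,-1,-1,-1,-1,-1,1,-1,-1,-1,-1,-1,-1,-1,-1
y: 0,1,2,3,4,5,6,7,8,9,10,11,12,13,14,15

steps = 8; useful = 110; efficiency = 110/128 = 55/64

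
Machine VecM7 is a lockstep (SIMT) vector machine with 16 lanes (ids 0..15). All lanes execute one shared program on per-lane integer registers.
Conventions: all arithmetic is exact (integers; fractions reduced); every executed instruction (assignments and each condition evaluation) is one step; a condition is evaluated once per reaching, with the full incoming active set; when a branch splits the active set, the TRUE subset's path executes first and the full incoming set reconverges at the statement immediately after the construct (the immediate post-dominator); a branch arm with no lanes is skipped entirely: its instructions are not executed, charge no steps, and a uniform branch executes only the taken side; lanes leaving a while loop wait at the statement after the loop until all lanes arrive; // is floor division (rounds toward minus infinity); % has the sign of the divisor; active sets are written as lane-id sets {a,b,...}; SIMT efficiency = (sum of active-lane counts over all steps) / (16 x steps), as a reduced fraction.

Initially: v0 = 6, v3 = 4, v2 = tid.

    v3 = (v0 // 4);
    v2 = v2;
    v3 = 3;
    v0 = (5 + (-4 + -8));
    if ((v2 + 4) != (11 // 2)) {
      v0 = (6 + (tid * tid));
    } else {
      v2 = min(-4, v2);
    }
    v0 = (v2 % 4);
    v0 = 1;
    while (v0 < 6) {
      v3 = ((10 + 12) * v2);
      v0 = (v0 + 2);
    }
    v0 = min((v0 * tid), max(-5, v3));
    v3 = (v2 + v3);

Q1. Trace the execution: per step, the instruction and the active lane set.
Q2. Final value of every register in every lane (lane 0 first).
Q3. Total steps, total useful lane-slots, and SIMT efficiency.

step 0: v3 <- (v0 // 4)              {0,1,2,3,4,5,6,7,8,9,10,11,12,13,14,15}
step 1: v2 <- v2                     {0,1,2,3,4,5,6,7,8,9,10,11,12,13,14,15}
step 2: v3 <- 3                      {0,1,2,3,4,5,6,7,8,9,10,11,12,13,14,15}
step 3: v0 <- (5 + (-4 + -8))        {0,1,2,3,4,5,6,7,8,9,10,11,12,13,14,15}
step 4: eval ((v2 + 4) != (11 // 2)) {0,1,2,3,4,5,6,7,8,9,10,11,12,13,14,15}
step 5: v0 <- (6 + (tid * tid))      {0,2,3,4,5,6,7,8,9,10,11,12,13,14,15}
step 6: v2 <- min(-4, v2)            {1}
step 7: v0 <- (v2 % 4)               {0,1,2,3,4,5,6,7,8,9,10,11,12,13,14,15}
step 8: v0 <- 1                      {0,1,2,3,4,5,6,7,8,9,10,11,12,13,14,15}
step 9: eval (v0 < 6)                {0,1,2,3,4,5,6,7,8,9,10,11,12,13,14,15}
step 10: v3 <- ((10 + 12) * v2)       {0,1,2,3,4,5,6,7,8,9,10,11,12,13,14,15}
step 11: v0 <- (v0 + 2)               {0,1,2,3,4,5,6,7,8,9,10,11,12,13,14,15}
step 12: eval (v0 < 6)                {0,1,2,3,4,5,6,7,8,9,10,11,12,13,14,15}
step 13: v3 <- ((10 + 12) * v2)       {0,1,2,3,4,5,6,7,8,9,10,11,12,13,14,15}
step 14: v0 <- (v0 + 2)               {0,1,2,3,4,5,6,7,8,9,10,11,12,13,14,15}
step 15: eval (v0 < 6)                {0,1,2,3,4,5,6,7,8,9,10,11,12,13,14,15}
step 16: v3 <- ((10 + 12) * v2)       {0,1,2,3,4,5,6,7,8,9,10,11,12,13,14,15}
step 17: v0 <- (v0 + 2)               {0,1,2,3,4,5,6,7,8,9,10,11,12,13,14,15}
step 18: eval (v0 < 6)                {0,1,2,3,4,5,6,7,8,9,10,11,12,13,14,15}
step 19: v0 <- min((v0 * tid), max(-5, v3)) {0,1,2,3,4,5,6,7,8,9,10,11,12,13,14,15}
step 20: v3 <- (v2 + v3)              {0,1,2,3,4,5,6,7,8,9,10,11,12,13,14,15}

Answer: 21 steps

v0: 0,-5,14,21,28,35,42,49,56,63,70,77,84,91,98,105
v3: 0,-92,46,69,92,115,138,161,184,207,230,253,276,299,322,345
v2: 0,-4,2,3,4,5,6,7,8,9,10,11,12,13,14,15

steps = 21; useful = 320; efficiency = 320/336 = 20/21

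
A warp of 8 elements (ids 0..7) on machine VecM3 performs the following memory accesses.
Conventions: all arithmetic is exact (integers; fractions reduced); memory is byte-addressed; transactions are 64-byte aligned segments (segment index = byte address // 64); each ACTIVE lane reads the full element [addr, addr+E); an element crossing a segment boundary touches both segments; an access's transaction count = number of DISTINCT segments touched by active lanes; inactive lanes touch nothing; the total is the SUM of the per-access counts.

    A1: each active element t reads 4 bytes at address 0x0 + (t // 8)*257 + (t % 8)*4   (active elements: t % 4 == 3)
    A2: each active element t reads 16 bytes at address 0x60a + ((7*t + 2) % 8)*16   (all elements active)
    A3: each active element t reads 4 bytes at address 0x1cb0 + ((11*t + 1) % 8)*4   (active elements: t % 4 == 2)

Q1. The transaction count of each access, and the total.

A1: 1 transaction
A2: 3 transactions
A3: 2 transactions

Answer: 1,3,2; total 6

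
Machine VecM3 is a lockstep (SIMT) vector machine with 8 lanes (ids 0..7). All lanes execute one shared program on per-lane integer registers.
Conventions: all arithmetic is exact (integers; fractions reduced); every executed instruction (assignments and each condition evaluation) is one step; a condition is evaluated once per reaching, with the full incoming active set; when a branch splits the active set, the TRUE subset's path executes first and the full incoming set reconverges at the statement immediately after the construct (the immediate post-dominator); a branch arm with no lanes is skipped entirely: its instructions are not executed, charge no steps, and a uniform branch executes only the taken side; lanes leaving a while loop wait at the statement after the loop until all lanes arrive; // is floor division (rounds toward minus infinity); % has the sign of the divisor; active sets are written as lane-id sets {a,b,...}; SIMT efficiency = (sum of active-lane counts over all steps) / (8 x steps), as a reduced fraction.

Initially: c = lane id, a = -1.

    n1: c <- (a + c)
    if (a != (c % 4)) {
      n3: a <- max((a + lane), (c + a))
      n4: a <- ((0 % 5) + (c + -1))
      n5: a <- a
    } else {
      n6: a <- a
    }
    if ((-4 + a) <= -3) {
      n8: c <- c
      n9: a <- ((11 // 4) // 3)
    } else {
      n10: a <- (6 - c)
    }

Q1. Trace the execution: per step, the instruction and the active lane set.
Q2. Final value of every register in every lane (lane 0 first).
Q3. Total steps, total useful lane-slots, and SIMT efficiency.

step 0: c <- (a + c)                 {0,1,2,3,4,5,6,7}
step 1: eval (a != (c % 4))          {0,1,2,3,4,5,6,7}
step 2: a <- max((a + lane), (c + a)) {0,1,2,3,4,5,6,7}
step 3: a <- ((0 % 5) + (c + -1))    {0,1,2,3,4,5,6,7}
step 4: a <- a                       {0,1,2,3,4,5,6,7}
step 5: eval ((-4 + a) <= -3)        {0,1,2,3,4,5,6,7}
step 6: c <- c                       {0,1,2,3}
step 7: a <- ((11 // 4) // 3)        {0,1,2,3}
step 8: a <- (6 - c)                 {4,5,6,7}

Answer: 9 steps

c: -1,0,1,2,3,4,5,6
a: 0,0,0,0,3,2,1,0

steps = 9; useful = 60; efficiency = 60/72 = 5/6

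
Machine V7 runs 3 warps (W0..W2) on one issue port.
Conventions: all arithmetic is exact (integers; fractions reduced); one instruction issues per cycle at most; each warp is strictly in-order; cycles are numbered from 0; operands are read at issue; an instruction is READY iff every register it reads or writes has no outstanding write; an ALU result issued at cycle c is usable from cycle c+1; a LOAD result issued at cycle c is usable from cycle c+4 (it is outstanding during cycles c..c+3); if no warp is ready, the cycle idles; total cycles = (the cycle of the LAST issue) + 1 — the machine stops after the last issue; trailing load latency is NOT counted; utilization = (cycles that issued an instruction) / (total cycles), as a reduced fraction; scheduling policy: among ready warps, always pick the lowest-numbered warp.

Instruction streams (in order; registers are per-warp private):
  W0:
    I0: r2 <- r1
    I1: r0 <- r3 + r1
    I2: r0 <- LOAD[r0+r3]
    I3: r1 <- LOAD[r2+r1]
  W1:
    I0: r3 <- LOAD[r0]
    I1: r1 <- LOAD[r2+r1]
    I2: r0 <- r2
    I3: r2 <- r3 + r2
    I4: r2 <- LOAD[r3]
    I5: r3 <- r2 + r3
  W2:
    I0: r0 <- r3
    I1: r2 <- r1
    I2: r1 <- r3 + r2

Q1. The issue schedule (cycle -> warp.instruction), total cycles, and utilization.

cycle 0: W0.I0
cycle 1: W0.I1
cycle 2: W0.I2
cycle 3: W0.I3
cycle 4: W1.I0
cycle 5: W1.I1
cycle 6: W1.I2
cycle 7: W2.I0
cycle 8: W1.I3
cycle 9: W1.I4
cycle 10: W2.I1
cycle 11: W2.I2
cycle 12: idle
cycle 13: W1.I5

Answer: 14 cycles, utilization 13/14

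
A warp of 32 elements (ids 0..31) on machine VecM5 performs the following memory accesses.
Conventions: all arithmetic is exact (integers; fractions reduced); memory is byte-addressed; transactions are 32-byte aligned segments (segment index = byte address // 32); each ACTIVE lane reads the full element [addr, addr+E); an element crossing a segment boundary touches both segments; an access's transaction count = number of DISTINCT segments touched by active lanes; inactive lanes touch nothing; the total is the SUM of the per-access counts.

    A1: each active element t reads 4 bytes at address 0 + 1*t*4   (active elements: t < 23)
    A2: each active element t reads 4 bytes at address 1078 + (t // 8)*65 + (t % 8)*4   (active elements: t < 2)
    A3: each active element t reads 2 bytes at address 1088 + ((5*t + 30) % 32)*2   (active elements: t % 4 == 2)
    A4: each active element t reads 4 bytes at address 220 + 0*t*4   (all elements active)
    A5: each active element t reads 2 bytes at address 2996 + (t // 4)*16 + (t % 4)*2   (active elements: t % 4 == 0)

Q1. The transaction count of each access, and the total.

A1: 3 transactions
A2: 1 transaction
A3: 2 transactions
A4: 1 transaction
A5: 5 transactions

Answer: 3,1,2,1,5; total 12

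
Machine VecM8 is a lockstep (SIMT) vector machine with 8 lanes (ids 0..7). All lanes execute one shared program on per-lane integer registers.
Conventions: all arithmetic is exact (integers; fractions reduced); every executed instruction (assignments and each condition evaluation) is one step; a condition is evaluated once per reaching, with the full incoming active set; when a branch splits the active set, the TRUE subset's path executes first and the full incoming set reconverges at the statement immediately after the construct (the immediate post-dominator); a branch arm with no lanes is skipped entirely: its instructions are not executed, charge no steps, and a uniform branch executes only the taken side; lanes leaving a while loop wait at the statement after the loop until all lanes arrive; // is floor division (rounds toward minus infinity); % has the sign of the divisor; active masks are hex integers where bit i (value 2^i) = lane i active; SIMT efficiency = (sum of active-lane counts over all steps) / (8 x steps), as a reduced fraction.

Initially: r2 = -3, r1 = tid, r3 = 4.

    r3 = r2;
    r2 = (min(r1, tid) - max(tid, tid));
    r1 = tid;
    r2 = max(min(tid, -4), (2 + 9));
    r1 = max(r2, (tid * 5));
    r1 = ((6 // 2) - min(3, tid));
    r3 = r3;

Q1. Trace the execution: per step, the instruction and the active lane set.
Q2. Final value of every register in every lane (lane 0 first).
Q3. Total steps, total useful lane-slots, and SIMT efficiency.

step 0: r3 <- r2                     0xff
step 1: r2 <- (min(r1, tid) - max(tid, tid)) 0xff
step 2: r1 <- tid                    0xff
step 3: r2 <- max(min(tid, -4), (2 + 9)) 0xff
step 4: r1 <- max(r2, (tid * 5))     0xff
step 5: r1 <- ((6 // 2) - min(3, tid)) 0xff
step 6: r3 <- r3                     0xff

Answer: 7 steps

r2: 11,11,11,11,11,11,11,11
r1: 3,2,1,0,0,0,0,0
r3: -3,-3,-3,-3,-3,-3,-3,-3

steps = 7; useful = 56; efficiency = 56/56 = 1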